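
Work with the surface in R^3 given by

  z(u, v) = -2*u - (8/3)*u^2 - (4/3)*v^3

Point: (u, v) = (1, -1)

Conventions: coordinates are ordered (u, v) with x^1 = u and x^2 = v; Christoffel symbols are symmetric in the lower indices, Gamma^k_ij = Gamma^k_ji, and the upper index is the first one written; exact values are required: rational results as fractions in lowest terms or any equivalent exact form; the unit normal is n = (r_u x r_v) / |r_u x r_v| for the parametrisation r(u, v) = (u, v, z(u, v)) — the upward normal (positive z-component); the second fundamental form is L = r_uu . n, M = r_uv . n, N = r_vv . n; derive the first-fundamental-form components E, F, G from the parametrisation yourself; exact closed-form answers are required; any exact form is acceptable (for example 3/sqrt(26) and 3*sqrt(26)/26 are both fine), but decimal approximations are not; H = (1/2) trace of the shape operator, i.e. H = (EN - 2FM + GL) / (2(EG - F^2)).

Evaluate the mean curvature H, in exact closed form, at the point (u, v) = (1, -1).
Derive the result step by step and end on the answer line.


z_u = -22/3, z_v = -4, z_uu = -16/3, z_uv = 0, z_vv = 8
E = 493/9, F = 88/3, G = 17; answer radicand W^2 = 637/9
unnormalised second-form numerators: l = -16/3, m = 0, n = 8; L = l/sqrt(637/9), and similarly M = m/sqrt(W^2), N = n/sqrt(W^2)
H = (E*n - 2*F*m + G*l) / (2*(EG - F^2)*sqrt(W^2)); E*n - 2*F*m + G*l = 3128/9, EG - F^2 = 637/9, so H = (1564/637)/sqrt(637/9)

Answer: H = 4692*sqrt(13)/57967


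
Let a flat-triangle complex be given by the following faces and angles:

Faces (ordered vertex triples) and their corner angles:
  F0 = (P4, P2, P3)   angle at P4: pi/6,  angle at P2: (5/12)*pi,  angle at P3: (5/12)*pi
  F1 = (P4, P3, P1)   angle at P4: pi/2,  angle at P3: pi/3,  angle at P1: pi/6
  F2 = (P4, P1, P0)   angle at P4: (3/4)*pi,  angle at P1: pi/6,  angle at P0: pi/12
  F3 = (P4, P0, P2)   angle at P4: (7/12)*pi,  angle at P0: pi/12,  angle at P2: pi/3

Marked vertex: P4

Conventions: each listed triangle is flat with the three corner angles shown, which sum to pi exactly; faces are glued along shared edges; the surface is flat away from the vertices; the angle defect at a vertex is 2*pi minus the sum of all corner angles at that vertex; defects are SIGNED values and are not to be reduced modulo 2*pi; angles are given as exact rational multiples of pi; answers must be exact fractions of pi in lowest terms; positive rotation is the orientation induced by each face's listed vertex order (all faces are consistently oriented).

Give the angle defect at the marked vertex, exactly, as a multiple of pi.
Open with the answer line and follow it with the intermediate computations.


Answer: defect(P4) = 0

Sum of corner angles at P4: 2*pi
defect = 2*pi - 2*pi


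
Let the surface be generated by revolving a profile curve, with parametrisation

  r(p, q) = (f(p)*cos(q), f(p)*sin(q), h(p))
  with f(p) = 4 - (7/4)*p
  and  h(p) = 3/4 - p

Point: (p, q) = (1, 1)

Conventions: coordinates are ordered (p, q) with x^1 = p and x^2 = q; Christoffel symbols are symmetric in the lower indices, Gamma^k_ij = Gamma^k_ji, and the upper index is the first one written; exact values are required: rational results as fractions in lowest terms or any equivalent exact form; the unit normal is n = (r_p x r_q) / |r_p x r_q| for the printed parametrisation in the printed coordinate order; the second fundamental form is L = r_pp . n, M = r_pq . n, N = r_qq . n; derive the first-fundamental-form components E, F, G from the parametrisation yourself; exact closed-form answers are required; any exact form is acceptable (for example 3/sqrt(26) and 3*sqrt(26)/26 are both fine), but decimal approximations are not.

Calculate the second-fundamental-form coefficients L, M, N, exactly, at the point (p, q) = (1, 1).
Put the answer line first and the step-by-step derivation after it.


Answer: L = 0, M = 0, N = -9*sqrt(65)/65

f = 9/4, f' = -7/4, f'' = 0, h' = -1, h'' = 0
E = 65/16, F = 0, G = 81/16; answer radicand W^2 = 65/16
unnormalised second-form numerators: l = 0, m = 0, n = -9/4; L = l/sqrt(65/16), and similarly M = m/sqrt(W^2), N = n/sqrt(W^2)


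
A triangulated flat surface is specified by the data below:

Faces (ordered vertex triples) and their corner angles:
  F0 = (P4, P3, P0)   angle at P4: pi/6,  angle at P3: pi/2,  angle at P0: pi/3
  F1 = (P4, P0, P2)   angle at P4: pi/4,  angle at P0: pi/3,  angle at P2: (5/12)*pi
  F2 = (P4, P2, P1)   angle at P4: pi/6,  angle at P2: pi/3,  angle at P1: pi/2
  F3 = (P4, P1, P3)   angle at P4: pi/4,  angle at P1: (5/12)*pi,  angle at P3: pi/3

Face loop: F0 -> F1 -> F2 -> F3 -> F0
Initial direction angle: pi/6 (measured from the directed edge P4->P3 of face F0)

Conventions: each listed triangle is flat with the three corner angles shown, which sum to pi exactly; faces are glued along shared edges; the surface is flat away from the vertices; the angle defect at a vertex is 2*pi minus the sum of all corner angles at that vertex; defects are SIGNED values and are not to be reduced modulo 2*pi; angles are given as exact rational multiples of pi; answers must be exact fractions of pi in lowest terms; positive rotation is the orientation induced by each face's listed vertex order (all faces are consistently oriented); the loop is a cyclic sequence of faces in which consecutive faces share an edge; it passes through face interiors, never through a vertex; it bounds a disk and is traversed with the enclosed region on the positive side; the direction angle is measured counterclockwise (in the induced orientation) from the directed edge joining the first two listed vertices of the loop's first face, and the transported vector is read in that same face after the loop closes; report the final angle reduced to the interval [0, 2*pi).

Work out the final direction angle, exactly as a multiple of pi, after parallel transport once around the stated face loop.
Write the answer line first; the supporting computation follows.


Answer: final direction angle = (4/3)*pi

enclosed vertex P4: corner angles sum to (5/6)*pi, defect = 2*pi - (5/6)*pi = (7/6)*pi
the rotation equals the total enclosed defect, so the final angle is initial + defects (mod 2*pi)
final angle = pi/6 + (7/6)*pi = (4/3)*pi (mod 2*pi)


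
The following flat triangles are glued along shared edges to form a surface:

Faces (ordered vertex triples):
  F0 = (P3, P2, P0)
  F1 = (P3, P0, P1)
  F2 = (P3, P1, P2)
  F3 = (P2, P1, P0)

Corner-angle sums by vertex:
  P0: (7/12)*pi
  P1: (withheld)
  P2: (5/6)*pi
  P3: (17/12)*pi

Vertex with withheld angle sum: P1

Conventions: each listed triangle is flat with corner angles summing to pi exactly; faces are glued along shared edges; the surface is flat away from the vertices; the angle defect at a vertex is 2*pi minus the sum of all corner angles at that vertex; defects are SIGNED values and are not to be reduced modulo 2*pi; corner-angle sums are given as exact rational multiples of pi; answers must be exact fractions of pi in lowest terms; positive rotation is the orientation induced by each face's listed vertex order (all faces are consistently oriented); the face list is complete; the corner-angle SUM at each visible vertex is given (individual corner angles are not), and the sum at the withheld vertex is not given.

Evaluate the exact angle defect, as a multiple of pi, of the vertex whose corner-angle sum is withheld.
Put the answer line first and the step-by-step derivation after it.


Answer: defect(P1) = (5/6)*pi

V = 4, E = 6, F = 4; chi = V - E + F = 2
Gauss-Bonnet: total defect = 2*pi*chi = 4*pi; visible defects sum to (19/6)*pi


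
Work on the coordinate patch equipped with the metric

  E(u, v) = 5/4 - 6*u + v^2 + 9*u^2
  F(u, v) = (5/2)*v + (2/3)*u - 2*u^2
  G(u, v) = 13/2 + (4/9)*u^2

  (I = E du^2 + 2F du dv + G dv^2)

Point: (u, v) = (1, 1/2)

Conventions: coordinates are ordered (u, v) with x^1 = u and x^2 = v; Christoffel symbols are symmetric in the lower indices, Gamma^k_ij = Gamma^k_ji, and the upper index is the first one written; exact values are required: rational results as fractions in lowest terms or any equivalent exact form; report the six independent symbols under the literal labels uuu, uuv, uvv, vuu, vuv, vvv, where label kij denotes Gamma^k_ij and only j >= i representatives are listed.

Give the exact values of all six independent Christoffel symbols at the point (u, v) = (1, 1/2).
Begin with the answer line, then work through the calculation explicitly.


Answer: Gamma_uuu = 5954/4499, Gamma_uuv = 1516/13497, Gamma_uvv = 18500/40491, Gamma_vuu = -2412/4499, Gamma_vuv = 294/4499, Gamma_vvv = 74/13497

E = 9/2, F = -1/12, G = 125/18 at the point
E_u = 12, E_v = 1, F_u = -10/3, F_v = 5/2, G_u = 8/9, G_v = 0
EG - F^2 = 4499/144;  g^inv = (144/4499) * [[125/18, 1/12], [1/12, 9/2]]
first-kind symbols [ij,l] = (1/2)(d_i g_jl + d_j g_il - d_l g_ij): [uu,u] = E_u/2 = 6, [uu,v] = F_u - E_v/2 = -23/6, [uv,u] = E_v/2 = 1/2, [uv,v] = G_u/2 = 4/9, [vv,u] = F_v - G_u/2 = 37/18, [vv,v] = G_v/2 = 0
Gamma^u_ij = (G*[ij,u] - F*[ij,v])/(EG - F^2), Gamma^v_ij = (E*[ij,v] - F*[ij,u])/(EG - F^2)


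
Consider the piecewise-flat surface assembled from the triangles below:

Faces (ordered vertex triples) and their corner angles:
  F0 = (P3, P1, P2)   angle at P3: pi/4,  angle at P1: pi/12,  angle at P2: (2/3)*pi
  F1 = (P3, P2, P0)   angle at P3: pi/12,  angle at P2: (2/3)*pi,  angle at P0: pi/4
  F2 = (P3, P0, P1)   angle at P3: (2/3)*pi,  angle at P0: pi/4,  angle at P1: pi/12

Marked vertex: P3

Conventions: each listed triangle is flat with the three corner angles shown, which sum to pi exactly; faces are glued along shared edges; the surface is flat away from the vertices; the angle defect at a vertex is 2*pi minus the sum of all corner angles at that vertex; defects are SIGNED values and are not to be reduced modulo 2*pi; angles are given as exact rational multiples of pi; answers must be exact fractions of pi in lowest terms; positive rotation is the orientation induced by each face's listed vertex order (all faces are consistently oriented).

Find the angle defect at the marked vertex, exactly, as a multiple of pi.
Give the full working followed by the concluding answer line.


Sum of corner angles at P3: pi
defect = 2*pi - pi

Answer: defect(P3) = pi


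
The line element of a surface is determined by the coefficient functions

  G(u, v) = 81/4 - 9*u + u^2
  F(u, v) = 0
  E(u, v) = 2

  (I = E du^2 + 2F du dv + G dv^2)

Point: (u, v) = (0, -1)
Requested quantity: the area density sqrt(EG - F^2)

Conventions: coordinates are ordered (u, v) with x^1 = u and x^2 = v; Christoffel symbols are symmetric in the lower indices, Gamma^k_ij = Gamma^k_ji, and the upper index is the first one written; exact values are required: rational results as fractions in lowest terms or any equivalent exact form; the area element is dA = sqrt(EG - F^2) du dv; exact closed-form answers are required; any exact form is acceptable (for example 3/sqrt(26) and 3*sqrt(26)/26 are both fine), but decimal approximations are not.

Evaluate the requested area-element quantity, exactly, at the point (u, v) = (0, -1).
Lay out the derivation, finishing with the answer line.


E = 2, F = 0, G = 81/4; EG - F^2 = 81/2

Answer: sqrt(EG - F^2) = 9*sqrt(2)/2


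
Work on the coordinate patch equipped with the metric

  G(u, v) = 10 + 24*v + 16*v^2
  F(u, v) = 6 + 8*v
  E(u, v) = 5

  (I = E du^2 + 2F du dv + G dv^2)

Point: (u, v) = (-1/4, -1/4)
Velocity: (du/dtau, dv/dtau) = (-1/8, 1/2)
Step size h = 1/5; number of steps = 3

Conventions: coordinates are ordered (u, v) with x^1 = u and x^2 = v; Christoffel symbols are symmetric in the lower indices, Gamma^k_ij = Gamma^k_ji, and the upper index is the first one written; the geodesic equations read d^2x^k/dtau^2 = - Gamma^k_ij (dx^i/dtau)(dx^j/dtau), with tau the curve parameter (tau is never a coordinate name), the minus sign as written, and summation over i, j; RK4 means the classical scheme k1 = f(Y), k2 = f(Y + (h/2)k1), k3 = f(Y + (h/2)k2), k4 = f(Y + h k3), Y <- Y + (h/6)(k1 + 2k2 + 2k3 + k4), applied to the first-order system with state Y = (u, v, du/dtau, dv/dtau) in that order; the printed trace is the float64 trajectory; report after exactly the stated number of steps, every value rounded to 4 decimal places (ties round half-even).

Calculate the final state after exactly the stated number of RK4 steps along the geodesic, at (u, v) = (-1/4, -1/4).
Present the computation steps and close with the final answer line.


f(Y) = (du/dtau, dv/dtau, -Gamma^u_ij Y'^i Y'^j, -Gamma^v_ij Y'^i Y'^j) with the Gammas evaluated at the stage position; h = 0.200000; intermediate values shown to 6 dp
step 0: u = -0.2500, v = -0.2500, du/dtau = -0.1250, dv/dtau = 0.5000
step 1:
  k1: at (u, v) = (-0.250000, -0.250000), (du/dtau, dv/dtau) = (-0.125000, 0.500000); Gamma_uuu = 0.000000, Gamma_uuv = 0.000000, Gamma_uvv = 0.888889, Gamma_vuu = 0.000000, Gamma_vuv = 0.000000, Gamma_vvv = 0.888889; k1 = (-0.125000, 0.500000, -0.222222, -0.222222)
  k2: at (u, v) = (-0.262500, -0.200000), (du/dtau, dv/dtau) = (-0.147222, 0.477778); Gamma_uuu = 0.000000, Gamma_uuv = 0.000000, Gamma_uvv = 0.813008, Gamma_vuu = 0.000000, Gamma_vuv = 0.000000, Gamma_vvv = 0.894309; k2 = (-0.147222, 0.477778, -0.185587, -0.204145)
  k3: at (u, v) = (-0.264722, -0.202222), (du/dtau, dv/dtau) = (-0.143559, 0.479585); Gamma_uuu = 0.000000, Gamma_uuv = 0.000000, Gamma_uvv = 0.816246, Gamma_vuu = 0.000000, Gamma_vuv = 0.000000, Gamma_vvv = 0.894243; k3 = (-0.143559, 0.479585, -0.187738, -0.205678)
  k4: at (u, v) = (-0.278712, -0.154083), (du/dtau, dv/dtau) = (-0.162548, 0.458864); Gamma_uuu = 0.000000, Gamma_uuv = 0.000000, Gamma_uvv = 0.748932, Gamma_vuu = 0.000000, Gamma_vuv = 0.000000, Gamma_vvv = 0.892603; k4 = (-0.162548, 0.458864, -0.157693, -0.187943)
  Y <- Y + (h/6)(k1 + 2k2 + 2k3 + k4): u = -0.2790, v = -0.1542, du/dtau = -0.1626, dv/dtau = 0.4590
step 2:
  k1: at (u, v) = (-0.278970, -0.154214), (du/dtau, dv/dtau) = (-0.162552, 0.459006); Gamma_uuu = 0.000000, Gamma_uuv = 0.000000, Gamma_uvv = 0.749107, Gamma_vuu = 0.000000, Gamma_vuv = 0.000000, Gamma_vvv = 0.892615; k1 = (-0.162552, 0.459006, -0.157827, -0.188062)
  k2: at (u, v) = (-0.295226, -0.108313), (du/dtau, dv/dtau) = (-0.178335, 0.440200); Gamma_uuu = 0.000000, Gamma_uuv = 0.000000, Gamma_uvv = 0.690358, Gamma_vuu = 0.000000, Gamma_vuv = 0.000000, Gamma_vvv = 0.885987; k2 = (-0.178335, 0.440200, -0.133775, -0.171683)
  k3: at (u, v) = (-0.296804, -0.110194), (du/dtau, dv/dtau) = (-0.175930, 0.441838); Gamma_uuu = 0.000000, Gamma_uuv = 0.000000, Gamma_uvv = 0.692663, Gamma_vuu = 0.000000, Gamma_vuv = 0.000000, Gamma_vvv = 0.886340; k3 = (-0.175930, 0.441838, -0.135222, -0.173032)
  k4: at (u, v) = (-0.314156, -0.065846), (du/dtau, dv/dtau) = (-0.189597, 0.424400); Gamma_uuu = 0.000000, Gamma_uuv = 0.000000, Gamma_uvv = 0.640560, Gamma_vuu = 0.000000, Gamma_vuv = 0.000000, Gamma_vvv = 0.876484; k4 = (-0.189597, 0.424400, -0.115375, -0.157868)
  Y <- Y + (h/6)(k1 + 2k2 + 2k3 + k4): u = -0.3143, v = -0.0660, du/dtau = -0.1896, dv/dtau = 0.4245
step 3:
  k1: at (u, v) = (-0.314326, -0.065964), (du/dtau, dv/dtau) = (-0.189592, 0.424494); Gamma_uuu = 0.000000, Gamma_uuv = 0.000000, Gamma_uvv = 0.640693, Gamma_vuu = 0.000000, Gamma_vuv = 0.000000, Gamma_vvv = 0.876514; k1 = (-0.189592, 0.424494, -0.115450, -0.157944)
  k2: at (u, v) = (-0.333285, -0.023515), (du/dtau, dv/dtau) = (-0.201137, 0.408700); Gamma_uuu = 0.000000, Gamma_uuv = 0.000000, Gamma_uvv = 0.595039, Gamma_vuu = 0.000000, Gamma_vuv = 0.000000, Gamma_vvv = 0.864574; k2 = (-0.201137, 0.408700, -0.099393, -0.144415)
  k3: at (u, v) = (-0.334440, -0.025094), (du/dtau, dv/dtau) = (-0.199531, 0.410053); Gamma_uuu = 0.000000, Gamma_uuv = 0.000000, Gamma_uvv = 0.596667, Gamma_vuu = 0.000000, Gamma_vuv = 0.000000, Gamma_vvv = 0.865055; k3 = (-0.199531, 0.410053, -0.100326, -0.145453)
  k4: at (u, v) = (-0.354232, 0.016046), (du/dtau, dv/dtau) = (-0.209657, 0.395404); Gamma_uuu = 0.000000, Gamma_uuv = 0.000000, Gamma_uvv = 0.555971, Gamma_vuu = 0.000000, Gamma_vuv = 0.000000, Gamma_vvv = 0.851800; k4 = (-0.209657, 0.395404, -0.086923, -0.133174)
  Y <- Y + (h/6)(k1 + 2k2 + 2k3 + k4): u = -0.3543, v = 0.0159, du/dtau = -0.2097, dv/dtau = 0.3955

Answer: u = -0.3543, v = 0.0159, du/dtau = -0.2097, dv/dtau = 0.3955


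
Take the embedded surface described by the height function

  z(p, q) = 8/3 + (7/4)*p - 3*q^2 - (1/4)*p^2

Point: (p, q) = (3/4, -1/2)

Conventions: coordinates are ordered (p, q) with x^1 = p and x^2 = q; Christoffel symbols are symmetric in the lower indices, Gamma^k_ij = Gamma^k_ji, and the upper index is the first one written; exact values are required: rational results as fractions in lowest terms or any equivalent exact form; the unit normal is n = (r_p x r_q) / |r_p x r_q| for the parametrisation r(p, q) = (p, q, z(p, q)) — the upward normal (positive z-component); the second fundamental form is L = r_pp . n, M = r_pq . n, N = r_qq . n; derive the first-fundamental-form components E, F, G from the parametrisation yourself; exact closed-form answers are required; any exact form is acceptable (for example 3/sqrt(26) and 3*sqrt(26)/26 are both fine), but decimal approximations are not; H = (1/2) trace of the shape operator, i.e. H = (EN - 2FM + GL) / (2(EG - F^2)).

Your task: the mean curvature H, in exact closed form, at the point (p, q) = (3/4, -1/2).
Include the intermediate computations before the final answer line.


z_p = 11/8, z_q = 3, z_pp = -1/2, z_pq = 0, z_qq = -6
E = 185/64, F = 33/8, G = 10; answer radicand W^2 = 761/64
unnormalised second-form numerators: l = -1/2, m = 0, n = -6; L = l/sqrt(761/64), and similarly M = m/sqrt(W^2), N = n/sqrt(W^2)
H = (E*n - 2*F*m + G*l) / (2*(EG - F^2)*sqrt(W^2)); E*n - 2*F*m + G*l = -715/32, EG - F^2 = 761/64, so H = (-715/761)/sqrt(761/64)

Answer: H = -5720*sqrt(761)/579121


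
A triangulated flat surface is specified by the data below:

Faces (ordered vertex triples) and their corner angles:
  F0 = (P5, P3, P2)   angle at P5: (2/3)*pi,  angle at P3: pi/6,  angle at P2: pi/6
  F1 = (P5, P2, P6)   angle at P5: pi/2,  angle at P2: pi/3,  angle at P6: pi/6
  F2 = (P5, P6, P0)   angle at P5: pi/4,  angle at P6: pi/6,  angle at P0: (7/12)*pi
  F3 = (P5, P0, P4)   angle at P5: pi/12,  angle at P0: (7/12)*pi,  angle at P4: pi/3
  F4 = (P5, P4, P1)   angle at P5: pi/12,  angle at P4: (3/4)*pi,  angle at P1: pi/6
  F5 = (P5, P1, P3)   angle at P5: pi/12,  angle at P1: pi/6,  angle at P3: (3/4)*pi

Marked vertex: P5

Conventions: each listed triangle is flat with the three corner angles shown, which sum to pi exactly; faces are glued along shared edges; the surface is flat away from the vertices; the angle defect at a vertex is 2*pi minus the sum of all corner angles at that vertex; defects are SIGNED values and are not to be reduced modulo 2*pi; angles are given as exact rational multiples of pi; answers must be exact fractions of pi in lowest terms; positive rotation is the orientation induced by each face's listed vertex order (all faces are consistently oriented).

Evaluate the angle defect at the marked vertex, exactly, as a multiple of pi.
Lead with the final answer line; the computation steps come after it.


Answer: defect(P5) = pi/3

Sum of corner angles at P5: (5/3)*pi
defect = 2*pi - (5/3)*pi


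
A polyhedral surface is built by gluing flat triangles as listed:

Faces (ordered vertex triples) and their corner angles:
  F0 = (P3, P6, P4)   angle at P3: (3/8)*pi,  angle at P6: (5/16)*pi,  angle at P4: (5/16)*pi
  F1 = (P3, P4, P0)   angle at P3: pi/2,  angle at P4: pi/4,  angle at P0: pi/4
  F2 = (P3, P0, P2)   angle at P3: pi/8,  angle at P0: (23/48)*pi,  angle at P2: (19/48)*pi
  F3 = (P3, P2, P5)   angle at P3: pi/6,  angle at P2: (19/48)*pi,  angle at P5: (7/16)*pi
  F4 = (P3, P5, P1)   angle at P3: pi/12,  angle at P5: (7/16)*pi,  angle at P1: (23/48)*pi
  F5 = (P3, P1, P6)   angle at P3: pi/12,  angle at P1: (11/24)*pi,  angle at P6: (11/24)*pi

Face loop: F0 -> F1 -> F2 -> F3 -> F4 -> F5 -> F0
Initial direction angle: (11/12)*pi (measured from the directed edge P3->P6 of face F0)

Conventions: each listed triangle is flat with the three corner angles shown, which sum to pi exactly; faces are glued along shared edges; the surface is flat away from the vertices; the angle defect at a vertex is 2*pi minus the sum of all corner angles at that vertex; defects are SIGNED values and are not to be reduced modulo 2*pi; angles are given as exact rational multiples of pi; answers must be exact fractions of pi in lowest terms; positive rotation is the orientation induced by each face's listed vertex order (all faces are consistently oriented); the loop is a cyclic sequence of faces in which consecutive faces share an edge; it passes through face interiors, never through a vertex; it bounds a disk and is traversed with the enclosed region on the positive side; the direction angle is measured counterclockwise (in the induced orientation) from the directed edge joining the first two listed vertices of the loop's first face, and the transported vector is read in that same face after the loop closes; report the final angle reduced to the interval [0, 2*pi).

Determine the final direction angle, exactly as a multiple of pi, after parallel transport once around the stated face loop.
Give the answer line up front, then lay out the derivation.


Answer: final direction angle = (19/12)*pi

enclosed vertex P3: corner angles sum to (4/3)*pi, defect = 2*pi - (4/3)*pi = (2/3)*pi
the rotation equals the total enclosed defect, so the final angle is initial + defects (mod 2*pi)
final angle = (11/12)*pi + (2/3)*pi = (19/12)*pi (mod 2*pi)


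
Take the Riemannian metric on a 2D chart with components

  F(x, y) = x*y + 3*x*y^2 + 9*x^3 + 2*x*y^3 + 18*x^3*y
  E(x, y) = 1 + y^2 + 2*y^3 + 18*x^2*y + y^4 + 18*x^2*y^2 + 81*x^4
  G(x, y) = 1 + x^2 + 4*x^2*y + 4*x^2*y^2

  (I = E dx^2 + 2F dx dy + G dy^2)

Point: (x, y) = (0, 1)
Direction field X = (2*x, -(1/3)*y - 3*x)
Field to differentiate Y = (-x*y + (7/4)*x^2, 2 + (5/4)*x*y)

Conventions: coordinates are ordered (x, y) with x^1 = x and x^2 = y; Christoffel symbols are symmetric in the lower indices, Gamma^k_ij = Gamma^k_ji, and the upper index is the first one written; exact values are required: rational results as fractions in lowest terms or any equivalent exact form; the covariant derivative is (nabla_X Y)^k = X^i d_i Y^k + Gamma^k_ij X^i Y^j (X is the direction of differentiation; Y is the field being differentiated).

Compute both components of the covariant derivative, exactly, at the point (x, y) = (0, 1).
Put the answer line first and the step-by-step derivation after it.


Answer: (nabla_X Y)^x = 0, (nabla_X Y)^y = 0

E = 5, F = 0, G = 1 at the point
E_x = 0, E_y = 12, F_x = 6, F_y = 0, G_x = 0, G_y = 0
EG - F^2 = 5;  g^inv = (1/5) * [[1, 0], [0, 5]]
first-kind symbols [ij,l] = (1/2)(d_i g_jl + d_j g_il - d_l g_ij): [xx,x] = E_x/2 = 0, [xx,y] = F_x - E_y/2 = 0, [xy,x] = E_y/2 = 6, [xy,y] = G_x/2 = 0, [yy,x] = F_y - G_x/2 = 0, [yy,y] = G_y/2 = 0
Gamma^x_ij = (G*[ij,x] - F*[ij,y])/(EG - F^2), Gamma^y_ij = (E*[ij,y] - F*[ij,x])/(EG - F^2)
Gamma_xxx = 0, Gamma_xxy = 6/5, Gamma_xyy = 0, Gamma_yxx = 0, Gamma_yxy = 0, Gamma_yyy = 0
X = (0, -1/3), Y = (0, 2) at the point


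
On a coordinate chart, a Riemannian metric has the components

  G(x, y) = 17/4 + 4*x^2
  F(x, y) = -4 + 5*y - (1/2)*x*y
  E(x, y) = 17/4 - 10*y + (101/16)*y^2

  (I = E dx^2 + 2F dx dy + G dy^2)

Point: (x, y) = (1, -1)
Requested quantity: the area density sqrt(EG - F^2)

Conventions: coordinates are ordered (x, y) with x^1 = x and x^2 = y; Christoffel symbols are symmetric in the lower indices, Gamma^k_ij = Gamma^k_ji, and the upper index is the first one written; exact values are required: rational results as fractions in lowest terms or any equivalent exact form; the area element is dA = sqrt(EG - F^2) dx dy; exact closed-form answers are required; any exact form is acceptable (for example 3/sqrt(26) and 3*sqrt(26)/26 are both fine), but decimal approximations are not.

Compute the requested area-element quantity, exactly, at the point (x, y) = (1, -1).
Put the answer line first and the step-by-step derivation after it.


Answer: sqrt(EG - F^2) = sqrt(6233)/8

E = 329/16, F = -17/2, G = 33/4; EG - F^2 = 6233/64


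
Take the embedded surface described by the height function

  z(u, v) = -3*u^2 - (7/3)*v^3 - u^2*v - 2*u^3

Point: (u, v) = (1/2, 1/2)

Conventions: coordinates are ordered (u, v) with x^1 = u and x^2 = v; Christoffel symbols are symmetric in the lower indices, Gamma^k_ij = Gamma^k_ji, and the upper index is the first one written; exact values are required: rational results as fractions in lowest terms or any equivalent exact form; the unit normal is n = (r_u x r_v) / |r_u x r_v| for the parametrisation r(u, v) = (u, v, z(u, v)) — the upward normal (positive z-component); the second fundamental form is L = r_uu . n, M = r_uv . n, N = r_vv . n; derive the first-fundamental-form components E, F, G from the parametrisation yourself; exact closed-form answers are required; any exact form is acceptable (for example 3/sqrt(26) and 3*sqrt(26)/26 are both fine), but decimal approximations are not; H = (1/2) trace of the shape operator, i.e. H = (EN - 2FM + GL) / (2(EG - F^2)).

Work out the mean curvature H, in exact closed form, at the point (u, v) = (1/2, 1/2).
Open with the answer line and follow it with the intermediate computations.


Answer: H = -227*sqrt(30)/1800

z_u = -5, z_v = -2, z_uu = -13, z_uv = -1, z_vv = -7
E = 26, F = 10, G = 5; answer radicand W^2 = 30
unnormalised second-form numerators: l = -13, m = -1, n = -7; L = l/sqrt(30), and similarly M = m/sqrt(W^2), N = n/sqrt(W^2)
H = (E*n - 2*F*m + G*l) / (2*(EG - F^2)*sqrt(W^2)); E*n - 2*F*m + G*l = -227, EG - F^2 = 30, so H = (-227/60)/sqrt(30)


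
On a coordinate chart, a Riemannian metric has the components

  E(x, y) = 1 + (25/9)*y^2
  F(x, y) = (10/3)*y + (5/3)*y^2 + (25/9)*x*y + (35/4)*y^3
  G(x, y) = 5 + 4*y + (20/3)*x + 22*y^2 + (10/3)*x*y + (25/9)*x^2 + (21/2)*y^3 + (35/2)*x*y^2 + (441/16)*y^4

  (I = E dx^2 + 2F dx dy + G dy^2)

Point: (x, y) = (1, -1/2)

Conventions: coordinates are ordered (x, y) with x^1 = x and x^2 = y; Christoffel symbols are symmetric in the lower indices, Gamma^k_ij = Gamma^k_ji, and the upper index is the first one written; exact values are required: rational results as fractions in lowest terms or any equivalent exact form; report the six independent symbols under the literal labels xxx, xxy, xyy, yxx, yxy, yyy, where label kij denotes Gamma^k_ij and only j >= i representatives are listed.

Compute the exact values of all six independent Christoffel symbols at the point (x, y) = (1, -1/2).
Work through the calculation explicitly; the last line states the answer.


E = 61/36, F = -1075/288, G = 48529/2304 at the point
E_x = 0, E_y = -25/9, F_x = -25/18, F_y = 1585/144, G_x = 1075/72, G_y = -3655/96
EG - F^2 = 50129/2304;  g^inv = (2304/50129) * [[48529/2304, 1075/288], [1075/288, 61/36]]
first-kind symbols [ij,l] = (1/2)(d_i g_jl + d_j g_il - d_l g_ij): [xx,x] = E_x/2 = 0, [xx,y] = F_x - E_y/2 = 0, [xy,x] = E_y/2 = -25/18, [xy,y] = G_x/2 = 1075/144, [yy,x] = F_y - G_x/2 = 85/24, [yy,y] = G_y/2 = -3655/192
Gamma^x_ij = (G*[ij,x] - F*[ij,y])/(EG - F^2), Gamma^y_ij = (E*[ij,y] - F*[ij,x])/(EG - F^2)

Answer: Gamma_xxx = 0, Gamma_xxy = -3200/50129, Gamma_xyy = 8160/50129, Gamma_yxx = 0, Gamma_yxy = 17200/50129, Gamma_yyy = -43860/50129


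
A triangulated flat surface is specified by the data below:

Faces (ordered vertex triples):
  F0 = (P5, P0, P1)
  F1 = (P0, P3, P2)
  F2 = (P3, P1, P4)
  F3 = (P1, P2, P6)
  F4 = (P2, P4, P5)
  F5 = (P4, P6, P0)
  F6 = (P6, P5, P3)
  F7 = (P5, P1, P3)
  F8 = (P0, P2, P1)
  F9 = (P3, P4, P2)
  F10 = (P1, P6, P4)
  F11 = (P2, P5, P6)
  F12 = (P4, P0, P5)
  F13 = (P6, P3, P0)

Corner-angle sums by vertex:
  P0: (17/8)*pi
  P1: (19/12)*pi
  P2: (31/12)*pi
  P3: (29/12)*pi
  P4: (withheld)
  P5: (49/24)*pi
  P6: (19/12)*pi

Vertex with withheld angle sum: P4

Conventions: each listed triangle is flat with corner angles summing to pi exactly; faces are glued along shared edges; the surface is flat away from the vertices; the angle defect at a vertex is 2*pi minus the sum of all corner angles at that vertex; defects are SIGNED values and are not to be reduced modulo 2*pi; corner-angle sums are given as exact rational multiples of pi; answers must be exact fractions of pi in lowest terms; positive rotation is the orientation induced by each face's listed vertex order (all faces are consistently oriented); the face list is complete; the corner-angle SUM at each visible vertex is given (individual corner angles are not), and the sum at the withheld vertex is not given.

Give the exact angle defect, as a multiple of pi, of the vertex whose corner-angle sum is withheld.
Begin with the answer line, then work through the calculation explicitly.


Answer: defect(P4) = pi/3

V = 7, E = 21, F = 14; chi = V - E + F = 0
Gauss-Bonnet: total defect = 2*pi*chi = 0; visible defects sum to -pi/3


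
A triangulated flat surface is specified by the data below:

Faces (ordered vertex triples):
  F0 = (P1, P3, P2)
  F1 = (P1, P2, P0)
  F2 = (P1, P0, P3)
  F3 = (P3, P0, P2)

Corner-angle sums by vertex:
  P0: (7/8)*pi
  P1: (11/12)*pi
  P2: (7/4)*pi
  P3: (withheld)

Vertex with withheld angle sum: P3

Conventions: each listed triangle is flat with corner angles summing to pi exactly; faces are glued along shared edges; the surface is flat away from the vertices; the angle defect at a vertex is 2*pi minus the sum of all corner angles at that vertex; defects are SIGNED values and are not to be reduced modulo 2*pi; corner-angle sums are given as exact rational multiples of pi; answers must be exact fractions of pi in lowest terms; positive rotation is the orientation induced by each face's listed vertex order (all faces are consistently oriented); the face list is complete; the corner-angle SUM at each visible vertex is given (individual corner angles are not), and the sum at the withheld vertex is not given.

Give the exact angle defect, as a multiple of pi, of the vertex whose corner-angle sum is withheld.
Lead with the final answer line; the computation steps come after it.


Answer: defect(P3) = (37/24)*pi

V = 4, E = 6, F = 4; chi = V - E + F = 2
Gauss-Bonnet: total defect = 2*pi*chi = 4*pi; visible defects sum to (59/24)*pi


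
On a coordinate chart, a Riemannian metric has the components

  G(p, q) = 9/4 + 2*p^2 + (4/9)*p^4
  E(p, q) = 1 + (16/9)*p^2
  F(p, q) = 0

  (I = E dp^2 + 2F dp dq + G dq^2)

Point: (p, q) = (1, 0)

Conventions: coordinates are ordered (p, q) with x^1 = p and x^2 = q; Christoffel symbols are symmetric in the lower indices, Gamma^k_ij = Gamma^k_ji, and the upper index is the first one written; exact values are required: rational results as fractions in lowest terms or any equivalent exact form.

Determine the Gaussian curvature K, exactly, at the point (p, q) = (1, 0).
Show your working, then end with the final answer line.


E = 25/9, F = 0, G = 169/36, EG - F^2 = 4225/324 at the point
E_p = 32/9, E_q = 0, F_p = 0, F_q = 0, G_p = 52/9, G_q = 0
E_qq = 0, F_pq = 0, G_pp = 28/3
Brioschi: K = (det M1 - det M2) / (EG - F^2)^2 with the standard first/second-derivative matrices M1, M2.
M1 = [[-E_qq/2 + F_pq - G_pp/2, E_p/2, F_p - E_q/2], [F_q - G_p/2, E, F], [G_q/2, F, G]] = [[-14/3, 16/9, 0], [-26/9, 25/9, 0], [0, 0, 169/36]]; det M1 = -53573/1458
M2 = [[0, E_q/2, G_p/2], [E_q/2, E, F], [G_p/2, F, G]] = [[0, 0, 26/9], [0, 25/9, 0], [26/9, 0, 169/36]]; det M2 = -16900/729
det M1 - det M2 = -2197/162; K = -2197/162 / (4225/324)^2 = -648/8125

Answer: K = -648/8125


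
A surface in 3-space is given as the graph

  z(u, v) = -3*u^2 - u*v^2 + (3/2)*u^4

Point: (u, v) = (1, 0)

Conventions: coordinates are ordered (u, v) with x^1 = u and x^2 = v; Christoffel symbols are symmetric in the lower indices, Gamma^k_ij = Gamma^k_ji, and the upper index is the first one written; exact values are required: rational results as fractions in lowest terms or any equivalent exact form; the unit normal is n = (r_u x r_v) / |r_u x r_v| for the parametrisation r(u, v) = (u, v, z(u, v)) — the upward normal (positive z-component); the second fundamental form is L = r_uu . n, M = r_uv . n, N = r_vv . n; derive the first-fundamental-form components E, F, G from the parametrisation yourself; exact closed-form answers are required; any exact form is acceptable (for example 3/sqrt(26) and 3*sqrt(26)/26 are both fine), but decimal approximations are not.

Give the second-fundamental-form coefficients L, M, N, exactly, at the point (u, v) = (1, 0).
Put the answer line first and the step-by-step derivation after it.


Answer: L = 12, M = 0, N = -2

z_u = 0, z_v = 0, z_uu = 12, z_uv = 0, z_vv = -2
E = 1, F = 0, G = 1; answer radicand W^2 = 1
unnormalised second-form numerators: l = 12, m = 0, n = -2; L = l/sqrt(1), and similarly M = m/sqrt(W^2), N = n/sqrt(W^2)


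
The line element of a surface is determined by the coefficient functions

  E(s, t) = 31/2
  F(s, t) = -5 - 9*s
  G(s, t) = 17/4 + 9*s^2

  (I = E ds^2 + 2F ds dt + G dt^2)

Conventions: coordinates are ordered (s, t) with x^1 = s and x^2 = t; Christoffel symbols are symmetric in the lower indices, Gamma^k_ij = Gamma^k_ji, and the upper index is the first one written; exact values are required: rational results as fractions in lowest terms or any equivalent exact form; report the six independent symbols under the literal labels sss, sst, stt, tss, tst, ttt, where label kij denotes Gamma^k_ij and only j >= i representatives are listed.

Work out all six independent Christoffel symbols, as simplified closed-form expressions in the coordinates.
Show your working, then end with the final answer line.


E = 31/2; F = -5 - 9*s; G = 17/4 + 9*s^2
Gamma^k_ij = (1/2) g^{kl} (d_i g_jl + d_j g_il - d_l g_ij), with g^inv = (1/(EG-F^2)) [[G, -F], [-F, E]]
first partials: E_s = 0, E_t = 0, F_s = -9, F_t = 0, G_s = 18*s, G_t = 0
D = EG - F^2 = 327/8 - 90*s + (117/2)*s^2
expanded: Gamma^s_ss = (G E_s - 2F F_s + F E_t)/(2D), Gamma^s_st = (G E_t - F G_s)/(2D), Gamma^s_tt = (2G F_t - G G_s - F G_t)/(2D), Gamma^t_ss = (2E F_s - E E_t - F E_s)/(2D), Gamma^t_st = (E G_s - F E_t)/(2D), Gamma^t_tt = (E G_t - 2F F_t + F G_s)/(2D); substitute and cancel common factors

Answer: Gamma_sss = (-216*s - 120)/(156*s^2 - 240*s + 109), Gamma_sst = (216*s^2 + 120*s)/(156*s^2 - 240*s + 109), Gamma_stt = (-216*s^3 - 102*s)/(156*s^2 - 240*s + 109), Gamma_tss = -372/(156*s^2 - 240*s + 109), Gamma_tst = 372*s/(156*s^2 - 240*s + 109), Gamma_ttt = (-216*s^2 - 120*s)/(156*s^2 - 240*s + 109)


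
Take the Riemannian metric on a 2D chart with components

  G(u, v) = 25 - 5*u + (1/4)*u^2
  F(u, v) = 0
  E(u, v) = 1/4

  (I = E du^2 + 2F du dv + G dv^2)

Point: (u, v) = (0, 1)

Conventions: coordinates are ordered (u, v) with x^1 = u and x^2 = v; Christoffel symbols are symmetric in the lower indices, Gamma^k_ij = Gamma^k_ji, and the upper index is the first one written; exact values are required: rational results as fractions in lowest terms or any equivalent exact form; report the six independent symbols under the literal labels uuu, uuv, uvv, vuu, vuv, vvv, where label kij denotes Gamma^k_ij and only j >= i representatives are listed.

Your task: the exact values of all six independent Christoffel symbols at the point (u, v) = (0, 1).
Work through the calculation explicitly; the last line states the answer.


E = 1/4, F = 0, G = 25 at the point
E_u = 0, E_v = 0, F_u = 0, F_v = 0, G_u = -5, G_v = 0
EG - F^2 = 25/4;  g^inv = (4/25) * [[25, 0], [0, 1/4]]
first-kind symbols [ij,l] = (1/2)(d_i g_jl + d_j g_il - d_l g_ij): [uu,u] = E_u/2 = 0, [uu,v] = F_u - E_v/2 = 0, [uv,u] = E_v/2 = 0, [uv,v] = G_u/2 = -5/2, [vv,u] = F_v - G_u/2 = 5/2, [vv,v] = G_v/2 = 0
Gamma^u_ij = (G*[ij,u] - F*[ij,v])/(EG - F^2), Gamma^v_ij = (E*[ij,v] - F*[ij,u])/(EG - F^2)

Answer: Gamma_uuu = 0, Gamma_uuv = 0, Gamma_uvv = 10, Gamma_vuu = 0, Gamma_vuv = -1/10, Gamma_vvv = 0


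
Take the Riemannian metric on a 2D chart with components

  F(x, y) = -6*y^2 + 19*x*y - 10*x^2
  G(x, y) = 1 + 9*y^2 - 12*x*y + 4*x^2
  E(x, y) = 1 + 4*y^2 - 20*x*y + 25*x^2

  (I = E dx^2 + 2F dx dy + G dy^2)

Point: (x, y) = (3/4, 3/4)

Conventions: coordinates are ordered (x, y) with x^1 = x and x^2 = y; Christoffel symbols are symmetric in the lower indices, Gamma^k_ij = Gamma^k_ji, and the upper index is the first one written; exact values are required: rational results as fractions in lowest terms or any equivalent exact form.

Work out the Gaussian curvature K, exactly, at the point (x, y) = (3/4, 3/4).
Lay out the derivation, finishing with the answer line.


E = 97/16, F = 27/16, G = 25/16, EG - F^2 = 53/8 at the point
E_x = 45/2, E_y = -9, F_x = -3/4, F_y = 21/4, G_x = -3, G_y = 9/2
E_yy = 8, F_xy = 19, G_xx = 8
By Brioschi, K is (det M1 - det M2) divided by (EG - F^2) squared.
M1 = [[-E_yy/2 + F_xy - G_xx/2, E_x/2, F_x - E_y/2], [F_y - G_x/2, E, F], [G_y/2, F, G]] = [[11, 45/4, 15/4], [27/4, 97/16, 27/16], [9/4, 27/16, 25/16]]; det M1 = -23/2
M2 = [[0, E_y/2, G_x/2], [E_y/2, E, F], [G_x/2, F, G]] = [[0, -9/2, -3/2], [-9/2, 97/16, 27/16], [-3/2, 27/16, 25/16]]; det M2 = -45/2
det M1 - det M2 = 11; K = 11 / (53/8)^2 = 704/2809

Answer: K = 704/2809


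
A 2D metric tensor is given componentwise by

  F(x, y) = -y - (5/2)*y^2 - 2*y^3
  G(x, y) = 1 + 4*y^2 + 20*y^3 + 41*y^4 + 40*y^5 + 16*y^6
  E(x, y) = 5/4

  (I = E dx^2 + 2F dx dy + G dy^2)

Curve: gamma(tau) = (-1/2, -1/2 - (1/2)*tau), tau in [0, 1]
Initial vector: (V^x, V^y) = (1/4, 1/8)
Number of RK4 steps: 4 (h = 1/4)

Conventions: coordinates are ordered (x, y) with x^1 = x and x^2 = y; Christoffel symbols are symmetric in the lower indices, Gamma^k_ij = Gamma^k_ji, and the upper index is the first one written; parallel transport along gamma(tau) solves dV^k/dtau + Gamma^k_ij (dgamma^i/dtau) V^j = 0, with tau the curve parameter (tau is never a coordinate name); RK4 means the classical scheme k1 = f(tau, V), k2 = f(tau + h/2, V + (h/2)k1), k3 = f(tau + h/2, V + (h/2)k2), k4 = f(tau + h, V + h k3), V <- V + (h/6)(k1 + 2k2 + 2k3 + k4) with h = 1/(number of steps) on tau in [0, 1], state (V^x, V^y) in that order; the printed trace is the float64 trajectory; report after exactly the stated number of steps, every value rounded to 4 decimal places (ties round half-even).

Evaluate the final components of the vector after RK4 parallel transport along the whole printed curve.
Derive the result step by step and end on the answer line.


gamma'(tau) = (0, -1/2); f(tau, V)^k = -Gamma^k_ij(gamma(tau)) gamma'^i(tau) V^j; h = 1/4; intermediate values shown to 6 dp
curve data and Christoffel symbols at the stage parameters:
  tau = 0.000000: gamma = (-0.500000, -0.500000), gamma' = (0.000000, -0.500000); Gamma_xxx = 0.000000, Gamma_xxy = 0.000000, Gamma_xyy = 0.000000, Gamma_yxx = 0.000000, Gamma_yxy = 0.000000, Gamma_yyy = 0.000000
  tau = 0.125000: gamma = (-0.500000, -0.562500), gamma' = (0.000000, -0.500000); Gamma_xxx = 0.000000, Gamma_xxy = 0.000000, Gamma_xyy = -0.065353, Gamma_yxx = 0.000000, Gamma_yxy = 0.000000, Gamma_yyy = -0.033315
  tau = 0.250000: gamma = (-0.500000, -0.625000), gamma' = (0.000000, -0.500000); Gamma_xxx = 0.000000, Gamma_xxy = 0.000000, Gamma_xyy = -0.165123, Gamma_yxx = 0.000000, Gamma_yxy = 0.000000, Gamma_yyy = -0.090302
  tau = 0.375000: gamma = (-0.500000, -0.687500), gamma' = (0.000000, -0.500000); Gamma_xxx = 0.000000, Gamma_xxy = 0.000000, Gamma_xyy = -0.295786, Gamma_yxx = 0.000000, Gamma_yxy = 0.000000, Gamma_yyy = -0.184288
  tau = 0.500000: gamma = (-0.500000, -0.750000), gamma' = (0.000000, -0.500000); Gamma_xxx = 0.000000, Gamma_xxy = 0.000000, Gamma_xyy = -0.449438, Gamma_yxx = 0.000000, Gamma_yxy = 0.000000, Gamma_yyy = -0.337079
  tau = 0.625000: gamma = (-0.500000, -0.812500), gamma' = (0.000000, -0.500000); Gamma_xxx = 0.000000, Gamma_xxy = 0.000000, Gamma_xyy = -0.610915, Gamma_yxx = 0.000000, Gamma_yxy = 0.000000, Gamma_yyy = -0.573926
  tau = 0.750000: gamma = (-0.500000, -0.875000), gamma' = (0.000000, -0.500000); Gamma_xxx = 0.000000, Gamma_xxy = 0.000000, Gamma_xyy = -0.756106, Gamma_yxx = 0.000000, Gamma_yxy = 0.000000, Gamma_yyy = -0.909690
  tau = 0.875000: gamma = (-0.500000, -0.937500), gamma' = (0.000000, -0.500000); Gamma_xxx = 0.000000, Gamma_xxy = 0.000000, Gamma_xyy = -0.855993, Gamma_yxx = 0.000000, Gamma_yxy = 0.000000, Gamma_yyy = -1.329130
  tau = 1.000000: gamma = (-0.500000, -1.000000), gamma' = (0.000000, -0.500000); Gamma_xxx = 0.000000, Gamma_xxy = 0.000000, Gamma_xyy = -0.888889, Gamma_yxx = 0.000000, Gamma_yxy = 0.000000, Gamma_yyy = -1.777778
step 0: V^x = 0.2500, V^y = 0.1250
step 1: k1 = (0.000000, 0.000000), k2 = (-0.004085, -0.002082), k3 = (-0.004076, -0.002078), k4 = (-0.010277, -0.005620); V <- V + (h/6)(k1 + 2k2 + 2k3 + k4): V^x = 0.2489, V^y = 0.1244
step 2: k1 = (-0.010272, -0.005618), k2 = (-0.018297, -0.011400), k3 = (-0.018190, -0.011333), k4 = (-0.027323, -0.020492); V <- V + (h/6)(k1 + 2k2 + 2k3 + k4): V^x = 0.2443, V^y = 0.1214
step 3: k1 = (-0.027289, -0.020467), k2 = (-0.036312, -0.034114), k3 = (-0.035791, -0.033624), k4 = (-0.042732, -0.051411); V <- V + (h/6)(k1 + 2k2 + 2k3 + k4): V^x = 0.2354, V^y = 0.1128
step 4: k1 = (-0.042643, -0.051305), k2 = (-0.045532, -0.070699), k3 = (-0.044494, -0.069088), k4 = (-0.042456, -0.084911); V <- V + (h/6)(k1 + 2k2 + 2k3 + k4): V^x = 0.2243, V^y = 0.0955

Answer: V^x = 0.2243, V^y = 0.0955
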